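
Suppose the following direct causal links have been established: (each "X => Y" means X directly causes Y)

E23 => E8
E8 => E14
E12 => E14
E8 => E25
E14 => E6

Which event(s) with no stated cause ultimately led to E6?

Tracing upstream from E6: E6 ← E14 ← E8 ← E23.
A separate upstream branch: E6 ← E14 ← E12.
Each of those chain origins has no stated cause.

E12, E23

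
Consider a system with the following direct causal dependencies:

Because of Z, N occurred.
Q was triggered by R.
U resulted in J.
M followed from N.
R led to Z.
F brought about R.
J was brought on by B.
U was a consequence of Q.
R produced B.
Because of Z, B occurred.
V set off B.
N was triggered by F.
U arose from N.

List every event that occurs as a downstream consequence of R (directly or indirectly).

Direct effects: Z, Q, B.
2 steps out: N, U, J.
3 steps out: M.
Not reachable from it: F, V.

B, J, M, N, Q, U, Z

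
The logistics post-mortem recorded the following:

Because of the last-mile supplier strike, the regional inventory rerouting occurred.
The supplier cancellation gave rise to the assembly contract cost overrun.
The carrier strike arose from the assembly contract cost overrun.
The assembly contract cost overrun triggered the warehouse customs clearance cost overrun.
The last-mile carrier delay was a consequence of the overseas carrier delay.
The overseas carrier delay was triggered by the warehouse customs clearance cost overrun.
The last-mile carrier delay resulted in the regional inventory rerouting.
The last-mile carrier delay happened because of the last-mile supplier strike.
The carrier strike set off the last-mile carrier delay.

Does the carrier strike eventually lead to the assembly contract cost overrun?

The carrier strike leads to the last-mile carrier delay, the regional inventory rerouting; the assembly contract cost overrun is not among them.

No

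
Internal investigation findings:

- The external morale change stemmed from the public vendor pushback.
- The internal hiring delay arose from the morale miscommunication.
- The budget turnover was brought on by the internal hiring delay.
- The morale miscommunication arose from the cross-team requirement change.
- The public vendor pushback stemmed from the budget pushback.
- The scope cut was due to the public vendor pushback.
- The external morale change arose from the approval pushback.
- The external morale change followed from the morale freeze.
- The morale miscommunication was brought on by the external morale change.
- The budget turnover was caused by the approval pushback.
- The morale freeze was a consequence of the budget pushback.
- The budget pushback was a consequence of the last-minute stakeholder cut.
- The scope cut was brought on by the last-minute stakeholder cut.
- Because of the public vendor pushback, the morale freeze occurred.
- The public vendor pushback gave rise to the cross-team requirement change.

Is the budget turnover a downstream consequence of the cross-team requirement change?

There is a causal chain: the cross-team requirement change → the morale miscommunication → the internal hiring delay → the budget turnover.

Yes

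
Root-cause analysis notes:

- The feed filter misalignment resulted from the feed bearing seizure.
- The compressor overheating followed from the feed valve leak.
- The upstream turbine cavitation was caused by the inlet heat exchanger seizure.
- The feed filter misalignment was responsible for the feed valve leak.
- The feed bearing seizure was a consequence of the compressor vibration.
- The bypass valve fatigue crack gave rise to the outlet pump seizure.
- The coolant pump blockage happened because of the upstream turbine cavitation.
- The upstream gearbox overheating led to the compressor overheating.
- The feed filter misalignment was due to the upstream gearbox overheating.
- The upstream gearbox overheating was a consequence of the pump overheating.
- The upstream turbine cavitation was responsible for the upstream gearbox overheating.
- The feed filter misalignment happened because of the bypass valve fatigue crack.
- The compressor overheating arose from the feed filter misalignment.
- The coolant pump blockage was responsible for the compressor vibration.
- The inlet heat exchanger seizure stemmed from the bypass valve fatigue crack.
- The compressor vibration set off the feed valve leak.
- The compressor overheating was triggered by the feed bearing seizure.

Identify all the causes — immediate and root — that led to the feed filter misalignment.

Immediate causes of the feed filter misalignment: the bypass valve fatigue crack, the upstream gearbox overheating, the feed bearing seizure.
Further upstream: the inlet heat exchanger seizure, the upstream turbine cavitation, the coolant pump blockage, the compressor vibration, the pump overheating.

the bypass valve fatigue crack, the compressor vibration, the coolant pump blockage, the feed bearing seizure, the inlet heat exchanger seizure, the pump overheating, the upstream gearbox overheating, the upstream turbine cavitation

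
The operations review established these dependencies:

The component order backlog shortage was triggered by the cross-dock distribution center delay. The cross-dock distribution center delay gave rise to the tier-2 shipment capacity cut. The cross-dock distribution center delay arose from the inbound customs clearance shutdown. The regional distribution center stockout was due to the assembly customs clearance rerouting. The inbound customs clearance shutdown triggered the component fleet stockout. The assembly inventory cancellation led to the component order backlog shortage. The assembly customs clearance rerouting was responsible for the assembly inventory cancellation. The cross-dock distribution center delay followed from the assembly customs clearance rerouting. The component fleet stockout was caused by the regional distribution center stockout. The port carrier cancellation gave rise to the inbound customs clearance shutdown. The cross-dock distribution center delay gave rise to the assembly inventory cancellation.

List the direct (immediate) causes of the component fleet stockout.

Upstream contributors include the port carrier cancellation, the assembly customs clearance rerouting, but only the inbound customs clearance shutdown, the regional distribution center stockout feed directly into the component fleet stockout.

the inbound customs clearance shutdown, the regional distribution center stockout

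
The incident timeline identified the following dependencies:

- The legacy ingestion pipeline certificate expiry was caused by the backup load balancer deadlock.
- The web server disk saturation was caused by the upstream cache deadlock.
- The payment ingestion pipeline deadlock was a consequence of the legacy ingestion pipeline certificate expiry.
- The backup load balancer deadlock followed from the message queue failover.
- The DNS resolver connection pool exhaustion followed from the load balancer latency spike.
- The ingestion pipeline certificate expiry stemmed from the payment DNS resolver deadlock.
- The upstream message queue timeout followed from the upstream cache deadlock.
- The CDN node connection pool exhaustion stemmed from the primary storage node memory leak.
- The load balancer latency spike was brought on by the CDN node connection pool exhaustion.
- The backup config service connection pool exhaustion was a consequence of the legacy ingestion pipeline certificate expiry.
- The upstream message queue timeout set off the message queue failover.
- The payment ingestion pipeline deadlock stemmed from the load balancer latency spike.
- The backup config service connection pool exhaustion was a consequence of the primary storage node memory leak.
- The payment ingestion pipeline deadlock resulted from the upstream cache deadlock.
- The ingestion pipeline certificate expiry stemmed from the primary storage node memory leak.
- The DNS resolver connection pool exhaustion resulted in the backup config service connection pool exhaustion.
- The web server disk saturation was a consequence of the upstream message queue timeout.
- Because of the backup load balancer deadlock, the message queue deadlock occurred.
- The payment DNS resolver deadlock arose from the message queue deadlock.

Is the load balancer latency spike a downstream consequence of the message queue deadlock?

No

The message queue deadlock leads to the payment DNS resolver deadlock, the ingestion pipeline certificate expiry; the load balancer latency spike is not among them.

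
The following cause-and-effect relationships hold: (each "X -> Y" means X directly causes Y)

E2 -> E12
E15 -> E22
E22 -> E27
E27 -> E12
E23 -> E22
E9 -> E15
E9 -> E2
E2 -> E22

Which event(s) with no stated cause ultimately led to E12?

E23, E9

Tracing upstream from E12: E12 ← E2 ← E9.
A separate upstream branch: E12 ← E27 ← E22 ← E23.
Each of those chain origins has no stated cause.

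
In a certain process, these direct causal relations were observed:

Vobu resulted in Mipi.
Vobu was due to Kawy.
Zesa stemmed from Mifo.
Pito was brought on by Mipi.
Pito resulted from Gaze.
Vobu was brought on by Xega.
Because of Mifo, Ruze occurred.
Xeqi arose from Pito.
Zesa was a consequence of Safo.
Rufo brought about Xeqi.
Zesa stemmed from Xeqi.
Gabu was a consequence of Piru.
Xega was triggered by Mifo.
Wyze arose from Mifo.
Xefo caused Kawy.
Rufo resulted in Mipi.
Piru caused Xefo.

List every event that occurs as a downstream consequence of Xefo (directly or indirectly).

Direct effects: Kawy.
2 steps out: Vobu.
3 steps out: Mipi.
4 steps out: Pito.
5 steps out: Xeqi.
6 steps out: Zesa.
Not reachable from it: Mifo, Ruze, Piru, Gabu, Wyze, Xega, Rufo, Gaze, Safo.

Kawy, Mipi, Pito, Vobu, Xeqi, Zesa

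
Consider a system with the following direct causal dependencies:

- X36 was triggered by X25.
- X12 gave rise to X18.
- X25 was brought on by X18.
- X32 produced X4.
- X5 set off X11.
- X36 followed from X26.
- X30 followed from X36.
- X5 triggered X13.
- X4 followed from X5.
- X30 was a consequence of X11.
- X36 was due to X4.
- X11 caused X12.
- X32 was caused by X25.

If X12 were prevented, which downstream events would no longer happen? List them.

Downstream of X12: X18, X25, X32, X4, X36, X30.
Of those, still caused via another path: X4, X36, X30.
The remainder have no surviving cause.

X18, X25, X32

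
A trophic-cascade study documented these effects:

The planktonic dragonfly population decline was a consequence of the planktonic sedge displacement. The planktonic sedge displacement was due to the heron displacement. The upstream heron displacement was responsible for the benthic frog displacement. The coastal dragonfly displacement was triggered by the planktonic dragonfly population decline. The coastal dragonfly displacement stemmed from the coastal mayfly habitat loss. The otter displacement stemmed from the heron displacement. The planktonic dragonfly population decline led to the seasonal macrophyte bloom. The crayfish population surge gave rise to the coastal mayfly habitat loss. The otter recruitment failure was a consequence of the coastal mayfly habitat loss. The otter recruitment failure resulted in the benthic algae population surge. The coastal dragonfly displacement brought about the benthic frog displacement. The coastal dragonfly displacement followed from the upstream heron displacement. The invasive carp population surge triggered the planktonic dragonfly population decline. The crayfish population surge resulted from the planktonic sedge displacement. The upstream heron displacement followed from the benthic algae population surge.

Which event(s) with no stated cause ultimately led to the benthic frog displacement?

Tracing upstream from the benthic frog displacement: the benthic frog displacement ← the coastal dragonfly displacement ← the planktonic dragonfly population decline ← the planktonic sedge displacement ← the heron displacement.
A separate upstream branch: the benthic frog displacement ← the coastal dragonfly displacement ← the planktonic dragonfly population decline ← the invasive carp population surge.
Each of those chain origins has no stated cause.

the heron displacement, the invasive carp population surge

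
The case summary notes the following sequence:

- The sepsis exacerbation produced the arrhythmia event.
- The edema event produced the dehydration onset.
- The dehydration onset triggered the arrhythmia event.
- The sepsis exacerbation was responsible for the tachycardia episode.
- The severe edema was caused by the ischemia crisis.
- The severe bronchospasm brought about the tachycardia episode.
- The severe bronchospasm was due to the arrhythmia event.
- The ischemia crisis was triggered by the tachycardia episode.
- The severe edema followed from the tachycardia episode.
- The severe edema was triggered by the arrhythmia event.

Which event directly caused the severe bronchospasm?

the arrhythmia event

Upstream contributors include the sepsis exacerbation, the edema event, the dehydration onset, but only the arrhythmia event feeds directly into the severe bronchospasm.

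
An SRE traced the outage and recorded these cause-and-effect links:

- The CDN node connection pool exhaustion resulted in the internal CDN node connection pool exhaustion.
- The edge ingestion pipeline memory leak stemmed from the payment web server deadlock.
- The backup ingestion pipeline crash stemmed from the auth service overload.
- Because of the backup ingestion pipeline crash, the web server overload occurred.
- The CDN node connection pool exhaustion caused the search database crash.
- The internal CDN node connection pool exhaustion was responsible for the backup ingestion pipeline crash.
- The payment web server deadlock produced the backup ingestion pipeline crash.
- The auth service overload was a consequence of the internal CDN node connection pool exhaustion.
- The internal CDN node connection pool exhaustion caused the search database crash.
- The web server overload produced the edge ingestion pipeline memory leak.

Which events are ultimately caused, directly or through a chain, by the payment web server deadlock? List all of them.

the backup ingestion pipeline crash, the edge ingestion pipeline memory leak, the web server overload

Direct effects: the backup ingestion pipeline crash, the edge ingestion pipeline memory leak.
2 steps out: the web server overload.
Not reachable from it: the CDN node connection pool exhaustion, the internal CDN node connection pool exhaustion, the search database crash, the auth service overload.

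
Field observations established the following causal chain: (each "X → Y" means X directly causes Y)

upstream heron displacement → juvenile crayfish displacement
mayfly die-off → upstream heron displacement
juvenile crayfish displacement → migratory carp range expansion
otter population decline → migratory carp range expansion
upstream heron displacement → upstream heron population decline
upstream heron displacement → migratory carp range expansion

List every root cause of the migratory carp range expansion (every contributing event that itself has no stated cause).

the mayfly die-off, the otter population decline

Tracing upstream from the migratory carp range expansion: the migratory carp range expansion ← the upstream heron displacement ← the mayfly die-off.
A separate upstream branch: the migratory carp range expansion ← the otter population decline.
Each of those chain origins has no stated cause.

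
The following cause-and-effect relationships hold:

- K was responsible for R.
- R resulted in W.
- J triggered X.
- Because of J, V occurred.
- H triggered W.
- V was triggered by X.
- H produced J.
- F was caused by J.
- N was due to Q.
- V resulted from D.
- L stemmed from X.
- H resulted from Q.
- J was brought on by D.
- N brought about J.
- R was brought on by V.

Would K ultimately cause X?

No

K leads to R, W; X is not among them.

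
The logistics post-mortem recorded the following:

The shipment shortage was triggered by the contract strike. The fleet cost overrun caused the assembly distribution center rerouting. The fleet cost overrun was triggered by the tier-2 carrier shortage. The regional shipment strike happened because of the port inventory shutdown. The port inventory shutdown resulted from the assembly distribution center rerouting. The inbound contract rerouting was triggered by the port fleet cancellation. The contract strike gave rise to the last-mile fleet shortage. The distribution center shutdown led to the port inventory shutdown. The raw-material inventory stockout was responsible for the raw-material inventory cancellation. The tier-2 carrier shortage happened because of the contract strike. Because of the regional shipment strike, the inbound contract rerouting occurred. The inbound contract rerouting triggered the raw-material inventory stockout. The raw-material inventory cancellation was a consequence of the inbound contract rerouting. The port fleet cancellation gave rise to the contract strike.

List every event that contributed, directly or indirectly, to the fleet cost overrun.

the contract strike, the port fleet cancellation, the tier-2 carrier shortage

Immediate cause of the fleet cost overrun: the tier-2 carrier shortage.
Further upstream: the port fleet cancellation, the contract strike.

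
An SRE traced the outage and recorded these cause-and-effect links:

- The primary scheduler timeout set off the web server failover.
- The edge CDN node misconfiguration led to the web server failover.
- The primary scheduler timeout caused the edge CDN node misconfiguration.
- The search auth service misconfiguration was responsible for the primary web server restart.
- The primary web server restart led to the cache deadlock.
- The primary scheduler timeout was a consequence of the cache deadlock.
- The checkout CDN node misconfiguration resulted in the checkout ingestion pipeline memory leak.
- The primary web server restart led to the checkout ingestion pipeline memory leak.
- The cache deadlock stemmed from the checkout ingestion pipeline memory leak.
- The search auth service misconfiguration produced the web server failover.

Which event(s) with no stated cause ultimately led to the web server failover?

the checkout CDN node misconfiguration, the search auth service misconfiguration

Tracing upstream from the web server failover: the web server failover ← the search auth service misconfiguration.
A separate upstream branch: the web server failover ← the primary scheduler timeout ← the cache deadlock ← the checkout ingestion pipeline memory leak ← the checkout CDN node misconfiguration.
Each of those chain origins has no stated cause.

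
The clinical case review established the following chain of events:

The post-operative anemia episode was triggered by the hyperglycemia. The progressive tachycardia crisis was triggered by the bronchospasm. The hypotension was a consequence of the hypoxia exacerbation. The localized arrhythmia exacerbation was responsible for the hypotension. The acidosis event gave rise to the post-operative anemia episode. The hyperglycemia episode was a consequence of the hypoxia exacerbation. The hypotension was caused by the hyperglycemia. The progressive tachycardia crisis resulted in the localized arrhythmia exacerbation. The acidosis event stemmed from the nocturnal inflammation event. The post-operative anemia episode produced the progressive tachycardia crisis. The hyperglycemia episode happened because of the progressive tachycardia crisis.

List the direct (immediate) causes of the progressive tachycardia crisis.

the bronchospasm, the post-operative anemia episode

Upstream contributors include the nocturnal inflammation event, the hyperglycemia, the acidosis event, but only the bronchospasm, the post-operative anemia episode feed directly into the progressive tachycardia crisis.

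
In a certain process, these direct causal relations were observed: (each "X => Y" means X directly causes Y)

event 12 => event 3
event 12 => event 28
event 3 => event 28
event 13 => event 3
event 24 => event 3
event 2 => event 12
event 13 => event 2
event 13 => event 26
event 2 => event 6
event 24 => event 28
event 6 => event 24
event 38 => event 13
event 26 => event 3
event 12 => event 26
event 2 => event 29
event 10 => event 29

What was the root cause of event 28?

Tracing upstream from event 28: event 28 ← event 3 ← event 13 ← event 38.
Event 38 has no stated cause, so it is the root.

event 38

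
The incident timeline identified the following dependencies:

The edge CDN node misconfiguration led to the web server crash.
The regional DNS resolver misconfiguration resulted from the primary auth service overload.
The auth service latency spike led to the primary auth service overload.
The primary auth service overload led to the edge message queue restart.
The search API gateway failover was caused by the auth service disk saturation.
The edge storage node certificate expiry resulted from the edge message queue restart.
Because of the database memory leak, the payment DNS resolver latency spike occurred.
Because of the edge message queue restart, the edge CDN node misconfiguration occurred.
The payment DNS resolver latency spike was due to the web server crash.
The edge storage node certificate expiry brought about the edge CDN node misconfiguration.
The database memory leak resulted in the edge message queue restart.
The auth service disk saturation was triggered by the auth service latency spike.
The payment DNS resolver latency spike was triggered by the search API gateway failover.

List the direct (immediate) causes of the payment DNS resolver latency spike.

the database memory leak, the search API gateway failover, the web server crash

Upstream contributors include the auth service latency spike, the primary auth service overload, the auth service disk saturation, the edge message queue restart, the edge storage node certificate expiry, the edge CDN node misconfiguration, but only the database memory leak, the search API gateway failover, the web server crash feed directly into the payment DNS resolver latency spike.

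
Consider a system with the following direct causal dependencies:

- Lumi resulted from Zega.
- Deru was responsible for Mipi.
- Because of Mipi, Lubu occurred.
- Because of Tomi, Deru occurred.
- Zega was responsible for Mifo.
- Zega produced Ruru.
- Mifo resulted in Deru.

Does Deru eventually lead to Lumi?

No

Deru leads to Mipi, Lubu; Lumi is not among them.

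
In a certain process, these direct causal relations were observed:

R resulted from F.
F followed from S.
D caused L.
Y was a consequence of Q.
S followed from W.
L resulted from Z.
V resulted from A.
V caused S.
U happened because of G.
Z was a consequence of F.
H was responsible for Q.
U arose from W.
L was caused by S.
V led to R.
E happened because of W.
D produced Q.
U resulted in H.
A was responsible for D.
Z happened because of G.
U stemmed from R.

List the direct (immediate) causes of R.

Upstream contributors include W, A, S, but only F, V feed directly into R.

F, V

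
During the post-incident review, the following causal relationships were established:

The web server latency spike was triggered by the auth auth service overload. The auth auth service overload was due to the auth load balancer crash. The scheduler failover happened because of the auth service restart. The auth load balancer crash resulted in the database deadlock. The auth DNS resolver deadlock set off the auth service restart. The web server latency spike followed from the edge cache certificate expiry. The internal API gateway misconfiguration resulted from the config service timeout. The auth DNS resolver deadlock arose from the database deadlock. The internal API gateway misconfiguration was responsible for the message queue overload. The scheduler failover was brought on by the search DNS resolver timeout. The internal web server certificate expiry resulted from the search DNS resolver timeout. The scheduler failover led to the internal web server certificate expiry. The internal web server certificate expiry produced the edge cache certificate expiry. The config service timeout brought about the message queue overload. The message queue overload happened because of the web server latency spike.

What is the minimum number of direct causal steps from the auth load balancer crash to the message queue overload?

3

Shortest chain: the auth load balancer crash → the auth auth service overload → the web server latency spike → the message queue overload.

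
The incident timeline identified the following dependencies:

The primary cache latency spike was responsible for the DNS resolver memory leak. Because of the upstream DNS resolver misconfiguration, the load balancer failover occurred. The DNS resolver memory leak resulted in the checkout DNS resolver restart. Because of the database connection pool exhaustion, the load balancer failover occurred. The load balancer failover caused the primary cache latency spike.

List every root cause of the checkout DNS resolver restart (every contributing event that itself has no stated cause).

Tracing upstream from the checkout DNS resolver restart: the checkout DNS resolver restart ← the DNS resolver memory leak ← the primary cache latency spike ← the load balancer failover ← the database connection pool exhaustion.
A separate upstream branch: the checkout DNS resolver restart ← the DNS resolver memory leak ← the primary cache latency spike ← the load balancer failover ← the upstream DNS resolver misconfiguration.
Each of those chain origins has no stated cause.

the database connection pool exhaustion, the upstream DNS resolver misconfiguration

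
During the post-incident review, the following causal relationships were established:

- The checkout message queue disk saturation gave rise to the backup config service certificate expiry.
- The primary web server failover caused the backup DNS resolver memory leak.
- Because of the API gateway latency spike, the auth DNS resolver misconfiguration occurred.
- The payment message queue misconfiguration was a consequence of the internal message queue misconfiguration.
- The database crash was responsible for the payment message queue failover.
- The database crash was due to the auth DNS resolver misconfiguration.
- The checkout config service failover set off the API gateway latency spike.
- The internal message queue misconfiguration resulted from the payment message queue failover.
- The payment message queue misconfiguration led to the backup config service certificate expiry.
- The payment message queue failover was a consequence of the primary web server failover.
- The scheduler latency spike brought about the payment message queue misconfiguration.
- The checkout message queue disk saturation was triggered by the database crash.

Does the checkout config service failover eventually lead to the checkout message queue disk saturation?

Yes

There is a causal chain: the checkout config service failover → the API gateway latency spike → the auth DNS resolver misconfiguration → the database crash → the checkout message queue disk saturation.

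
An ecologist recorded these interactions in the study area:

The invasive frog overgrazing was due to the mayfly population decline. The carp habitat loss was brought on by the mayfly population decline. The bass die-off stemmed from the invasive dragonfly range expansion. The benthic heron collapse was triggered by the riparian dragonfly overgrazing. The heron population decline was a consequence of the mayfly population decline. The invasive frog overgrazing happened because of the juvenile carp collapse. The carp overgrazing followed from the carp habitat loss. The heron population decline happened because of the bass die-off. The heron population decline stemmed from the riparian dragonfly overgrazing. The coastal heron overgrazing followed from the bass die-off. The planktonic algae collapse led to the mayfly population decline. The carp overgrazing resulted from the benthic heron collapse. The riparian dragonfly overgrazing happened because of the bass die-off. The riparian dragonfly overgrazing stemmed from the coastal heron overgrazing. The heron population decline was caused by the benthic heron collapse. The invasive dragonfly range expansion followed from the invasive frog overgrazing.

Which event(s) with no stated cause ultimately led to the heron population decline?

the juvenile carp collapse, the planktonic algae collapse

Tracing upstream from the heron population decline: the heron population decline ← the mayfly population decline ← the planktonic algae collapse.
A separate upstream branch: the heron population decline ← the bass die-off ← the invasive dragonfly range expansion ← the invasive frog overgrazing ← the juvenile carp collapse.
Each of those chain origins has no stated cause.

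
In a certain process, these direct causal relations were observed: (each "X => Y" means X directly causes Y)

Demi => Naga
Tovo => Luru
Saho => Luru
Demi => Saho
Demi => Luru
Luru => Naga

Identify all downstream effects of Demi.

Direct effects: Saho, Luru, Naga.
Not reachable from it: Tovo.

Luru, Naga, Saho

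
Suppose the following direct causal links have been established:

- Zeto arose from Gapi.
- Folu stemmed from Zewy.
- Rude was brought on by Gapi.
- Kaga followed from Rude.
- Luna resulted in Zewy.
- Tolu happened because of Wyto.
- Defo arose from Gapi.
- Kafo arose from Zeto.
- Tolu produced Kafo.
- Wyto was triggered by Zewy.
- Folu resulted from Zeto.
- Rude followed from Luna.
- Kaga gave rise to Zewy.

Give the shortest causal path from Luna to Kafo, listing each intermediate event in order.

Luna → Zewy → Wyto → Tolu → Kafo

Luna → Zewy
Zewy → Wyto
Wyto → Tolu
Tolu → Kafo
Length: 4 steps.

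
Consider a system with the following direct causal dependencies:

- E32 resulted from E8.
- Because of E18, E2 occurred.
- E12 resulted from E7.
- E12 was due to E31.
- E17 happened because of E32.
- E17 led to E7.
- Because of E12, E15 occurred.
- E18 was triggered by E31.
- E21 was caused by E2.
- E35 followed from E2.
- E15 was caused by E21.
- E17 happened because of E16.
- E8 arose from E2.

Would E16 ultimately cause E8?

E16 leads to E17, E7, E12, E15; E8 is not among them.

No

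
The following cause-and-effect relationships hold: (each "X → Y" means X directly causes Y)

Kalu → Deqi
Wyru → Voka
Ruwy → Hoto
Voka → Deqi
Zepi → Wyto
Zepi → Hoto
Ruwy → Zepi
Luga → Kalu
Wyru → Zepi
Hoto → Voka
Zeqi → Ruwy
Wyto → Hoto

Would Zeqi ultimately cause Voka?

Yes

There is a causal chain: Zeqi → Ruwy → Hoto → Voka.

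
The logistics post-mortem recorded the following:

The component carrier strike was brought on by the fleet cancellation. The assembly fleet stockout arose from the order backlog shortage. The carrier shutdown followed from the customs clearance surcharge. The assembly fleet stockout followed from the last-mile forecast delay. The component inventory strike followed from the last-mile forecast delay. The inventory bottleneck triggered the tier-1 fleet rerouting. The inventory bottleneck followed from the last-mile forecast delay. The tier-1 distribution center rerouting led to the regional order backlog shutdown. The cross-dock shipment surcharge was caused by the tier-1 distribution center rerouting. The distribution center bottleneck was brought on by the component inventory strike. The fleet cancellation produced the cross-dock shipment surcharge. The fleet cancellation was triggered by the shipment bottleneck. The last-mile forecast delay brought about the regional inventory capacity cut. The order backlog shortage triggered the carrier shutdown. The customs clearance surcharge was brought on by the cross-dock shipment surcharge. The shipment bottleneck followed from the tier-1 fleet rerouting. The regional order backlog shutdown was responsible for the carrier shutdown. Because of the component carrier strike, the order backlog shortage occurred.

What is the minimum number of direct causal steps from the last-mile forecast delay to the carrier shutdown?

Shortest chain: the last-mile forecast delay → the inventory bottleneck → the tier-1 fleet rerouting → the shipment bottleneck → the fleet cancellation → the cross-dock shipment surcharge → the customs clearance surcharge → the carrier shutdown.

7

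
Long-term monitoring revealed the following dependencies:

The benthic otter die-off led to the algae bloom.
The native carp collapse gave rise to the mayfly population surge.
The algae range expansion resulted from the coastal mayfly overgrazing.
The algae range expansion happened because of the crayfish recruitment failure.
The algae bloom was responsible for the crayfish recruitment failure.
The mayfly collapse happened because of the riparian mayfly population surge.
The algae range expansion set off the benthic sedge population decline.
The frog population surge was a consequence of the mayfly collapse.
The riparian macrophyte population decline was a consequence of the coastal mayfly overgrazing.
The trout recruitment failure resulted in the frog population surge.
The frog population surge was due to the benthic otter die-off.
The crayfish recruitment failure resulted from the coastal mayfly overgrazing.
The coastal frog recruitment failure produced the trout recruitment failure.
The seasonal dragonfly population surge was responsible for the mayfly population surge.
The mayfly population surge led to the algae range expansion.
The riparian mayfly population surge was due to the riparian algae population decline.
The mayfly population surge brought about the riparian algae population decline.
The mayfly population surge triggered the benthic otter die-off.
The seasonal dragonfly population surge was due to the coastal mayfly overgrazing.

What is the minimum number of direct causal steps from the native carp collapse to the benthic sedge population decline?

3

Shortest chain: the native carp collapse → the mayfly population surge → the algae range expansion → the benthic sedge population decline.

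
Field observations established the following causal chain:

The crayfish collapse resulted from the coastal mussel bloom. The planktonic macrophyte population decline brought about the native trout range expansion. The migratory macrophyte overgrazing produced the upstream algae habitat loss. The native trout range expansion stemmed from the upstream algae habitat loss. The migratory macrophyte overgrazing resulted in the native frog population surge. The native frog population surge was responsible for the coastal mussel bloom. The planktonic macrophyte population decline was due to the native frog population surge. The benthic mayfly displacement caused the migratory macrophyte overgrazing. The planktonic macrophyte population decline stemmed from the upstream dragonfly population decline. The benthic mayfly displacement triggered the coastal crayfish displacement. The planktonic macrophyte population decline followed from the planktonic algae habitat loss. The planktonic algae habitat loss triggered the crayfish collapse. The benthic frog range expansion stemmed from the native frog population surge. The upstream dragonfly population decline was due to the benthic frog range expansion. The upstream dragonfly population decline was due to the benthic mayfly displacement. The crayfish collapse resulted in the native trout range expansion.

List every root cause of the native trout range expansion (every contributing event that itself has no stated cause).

the benthic mayfly displacement, the planktonic algae habitat loss

Tracing upstream from the native trout range expansion: the native trout range expansion ← the upstream algae habitat loss ← the migratory macrophyte overgrazing ← the benthic mayfly displacement.
A separate upstream branch: the native trout range expansion ← the planktonic macrophyte population decline ← the planktonic algae habitat loss.
Each of those chain origins has no stated cause.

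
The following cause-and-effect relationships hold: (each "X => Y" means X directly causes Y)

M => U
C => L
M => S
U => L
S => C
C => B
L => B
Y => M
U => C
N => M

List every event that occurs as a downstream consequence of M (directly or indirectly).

B, C, L, S, U

Direct effects: S, U.
2 steps out: C, L.
3 steps out: B.
Not reachable from it: Y, N.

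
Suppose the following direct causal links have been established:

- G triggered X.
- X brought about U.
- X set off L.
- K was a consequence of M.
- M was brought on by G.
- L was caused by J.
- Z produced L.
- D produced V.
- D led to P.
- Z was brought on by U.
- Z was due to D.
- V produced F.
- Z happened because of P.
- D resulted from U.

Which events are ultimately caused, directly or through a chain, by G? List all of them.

D, F, K, L, M, P, U, V, X, Z

Direct effects: X, M.
2 steps out: U, K, L.
3 steps out: D, Z.
4 steps out: V, P.
5 steps out: F.
Not reachable from it: J.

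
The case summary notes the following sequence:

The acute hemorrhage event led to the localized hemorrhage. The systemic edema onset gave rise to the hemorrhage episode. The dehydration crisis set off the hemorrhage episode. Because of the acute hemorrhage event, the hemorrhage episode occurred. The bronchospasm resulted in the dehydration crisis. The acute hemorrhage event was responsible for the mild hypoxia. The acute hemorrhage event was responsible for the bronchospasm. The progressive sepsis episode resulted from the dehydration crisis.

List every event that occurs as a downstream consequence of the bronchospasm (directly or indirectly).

Direct effects: the dehydration crisis.
2 steps out: the progressive sepsis episode, the hemorrhage episode.
Not reachable from it: the acute hemorrhage event, the localized hemorrhage, the mild hypoxia, the systemic edema onset.

the dehydration crisis, the hemorrhage episode, the progressive sepsis episode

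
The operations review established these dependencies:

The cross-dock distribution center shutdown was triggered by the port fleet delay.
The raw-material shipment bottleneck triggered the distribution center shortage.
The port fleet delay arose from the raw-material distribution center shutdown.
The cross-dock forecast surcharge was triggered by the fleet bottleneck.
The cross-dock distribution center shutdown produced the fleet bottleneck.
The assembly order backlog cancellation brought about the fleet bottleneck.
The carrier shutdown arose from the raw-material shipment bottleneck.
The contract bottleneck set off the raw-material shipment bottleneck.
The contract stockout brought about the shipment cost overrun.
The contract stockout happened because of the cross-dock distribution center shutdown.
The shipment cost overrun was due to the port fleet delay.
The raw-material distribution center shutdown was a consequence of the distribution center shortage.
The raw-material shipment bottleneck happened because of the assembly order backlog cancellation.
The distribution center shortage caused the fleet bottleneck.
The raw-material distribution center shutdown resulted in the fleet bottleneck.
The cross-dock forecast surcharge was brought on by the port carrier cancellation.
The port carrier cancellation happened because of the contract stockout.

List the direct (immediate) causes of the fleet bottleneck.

Upstream contributors include the contract bottleneck, the raw-material shipment bottleneck, the port fleet delay, but only the assembly order backlog cancellation, the cross-dock distribution center shutdown, the distribution center shortage, the raw-material distribution center shutdown feed directly into the fleet bottleneck.

the assembly order backlog cancellation, the cross-dock distribution center shutdown, the distribution center shortage, the raw-material distribution center shutdown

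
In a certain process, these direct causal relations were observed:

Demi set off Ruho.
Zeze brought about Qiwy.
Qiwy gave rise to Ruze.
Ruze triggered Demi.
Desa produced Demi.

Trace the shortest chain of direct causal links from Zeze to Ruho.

Zeze → Qiwy
Qiwy → Ruze
Ruze → Demi
Demi → Ruho
Length: 4 steps.

Zeze → Qiwy → Ruze → Demi → Ruho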